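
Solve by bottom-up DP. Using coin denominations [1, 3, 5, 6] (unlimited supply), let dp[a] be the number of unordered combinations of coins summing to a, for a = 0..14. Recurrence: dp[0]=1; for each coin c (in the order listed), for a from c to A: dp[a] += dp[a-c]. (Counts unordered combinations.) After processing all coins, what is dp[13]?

15

after  coin     0     1     2     3     4     5     6     7     8     9    10    11    12    13    14
          1     1     1     1     1     1     1     1     1     1     1     1     1     1     1     1
          3     1     1     1     2     2     2     3     3     3     4     4     4     5     5     5
          5     1     1     1     2     2     3     4     4     5     6     7     8     9    10    11
          6     1     1     1     2     2     3     5     5     6     8     9    11    14    15    17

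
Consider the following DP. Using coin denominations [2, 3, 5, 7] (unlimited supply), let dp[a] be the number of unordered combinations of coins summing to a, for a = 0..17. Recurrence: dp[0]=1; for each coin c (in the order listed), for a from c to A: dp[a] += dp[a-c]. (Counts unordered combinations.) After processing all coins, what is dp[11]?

after  coin     0     1     2     3     4     5     6     7     8     9    10    11    12    13    14    15    16    17
          2     1     0     1     0     1     0     1     0     1     0     1     0     1     0     1     0     1     0
          3     1     0     1     1     1     1     2     1     2     2     2     2     3     2     3     3     3     3
          5     1     0     1     1     1     2     2     2     3     3     4     4     5     5     6     7     7     8
          7     1     0     1     1     1     2     2     3     3     4     5     5     7     7     9    10    11    13

5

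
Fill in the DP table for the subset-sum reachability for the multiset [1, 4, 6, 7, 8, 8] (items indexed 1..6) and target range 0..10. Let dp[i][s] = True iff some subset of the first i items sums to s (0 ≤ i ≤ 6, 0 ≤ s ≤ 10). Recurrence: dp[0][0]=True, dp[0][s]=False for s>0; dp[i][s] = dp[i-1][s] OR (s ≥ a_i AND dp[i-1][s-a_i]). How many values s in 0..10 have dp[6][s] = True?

9

i\s   0   1   2   3   4   5   6   7   8   9  10
  0   T   F   F   F   F   F   F   F   F   F   F
  1   T   T   F   F   F   F   F   F   F   F   F
  2   T   T   F   F   T   T   F   F   F   F   F
  3   T   T   F   F   T   T   T   T   F   F   T
  4   T   T   F   F   T   T   T   T   T   F   T
  5   T   T   F   F   T   T   T   T   T   T   T
  6   T   T   F   F   T   T   T   T   T   T   T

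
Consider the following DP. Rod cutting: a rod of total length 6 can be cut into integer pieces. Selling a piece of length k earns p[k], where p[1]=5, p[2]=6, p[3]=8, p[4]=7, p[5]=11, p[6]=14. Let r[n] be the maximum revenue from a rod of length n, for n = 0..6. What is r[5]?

25

   n    0    1    2    3    4    5    6
r[n]    0    5   10   15   20   25   30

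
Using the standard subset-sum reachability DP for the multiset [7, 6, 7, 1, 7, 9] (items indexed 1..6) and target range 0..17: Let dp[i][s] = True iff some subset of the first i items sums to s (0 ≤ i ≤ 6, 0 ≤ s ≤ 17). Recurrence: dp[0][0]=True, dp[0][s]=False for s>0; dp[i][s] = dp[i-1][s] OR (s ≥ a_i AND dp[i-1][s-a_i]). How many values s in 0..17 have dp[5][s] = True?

8

i\s   0   1   2   3   4   5   6   7   8   9  10  11  12  13  14  15  16  17
  0   T   F   F   F   F   F   F   F   F   F   F   F   F   F   F   F   F   F
  1   T   F   F   F   F   F   F   T   F   F   F   F   F   F   F   F   F   F
  2   T   F   F   F   F   F   T   T   F   F   F   F   F   T   F   F   F   F
  3   T   F   F   F   F   F   T   T   F   F   F   F   F   T   T   F   F   F
  4   T   T   F   F   F   F   T   T   T   F   F   F   F   T   T   T   F   F
  5   T   T   F   F   F   F   T   T   T   F   F   F   F   T   T   T   F   F
  6   T   T   F   F   F   F   T   T   T   T   T   F   F   T   T   T   T   T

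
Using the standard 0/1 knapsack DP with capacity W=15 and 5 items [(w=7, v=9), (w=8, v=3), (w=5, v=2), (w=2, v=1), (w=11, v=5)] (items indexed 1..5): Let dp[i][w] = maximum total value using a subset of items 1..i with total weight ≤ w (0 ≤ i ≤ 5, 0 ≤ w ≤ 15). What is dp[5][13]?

11

i\w   0   1   2   3   4   5   6   7   8   9  10  11  12  13  14  15
  0   0   0   0   0   0   0   0   0   0   0   0   0   0   0   0   0
  1   0   0   0   0   0   0   0   9   9   9   9   9   9   9   9   9
  2   0   0   0   0   0   0   0   9   9   9   9   9   9   9   9  12
  3   0   0   0   0   0   2   2   9   9   9   9   9  11  11  11  12
  4   0   0   1   1   1   2   2   9   9  10  10  10  11  11  12  12
  5   0   0   1   1   1   2   2   9   9  10  10  10  11  11  12  12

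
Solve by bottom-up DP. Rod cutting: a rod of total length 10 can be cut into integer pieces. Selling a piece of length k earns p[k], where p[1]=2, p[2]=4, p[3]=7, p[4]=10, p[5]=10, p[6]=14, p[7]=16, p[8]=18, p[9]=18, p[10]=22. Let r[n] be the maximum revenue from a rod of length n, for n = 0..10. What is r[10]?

   n    0    1    2    3    4    5    6    7    8    9   10
r[n]    0    2    4    7   10   12   14   17   20   22   24

24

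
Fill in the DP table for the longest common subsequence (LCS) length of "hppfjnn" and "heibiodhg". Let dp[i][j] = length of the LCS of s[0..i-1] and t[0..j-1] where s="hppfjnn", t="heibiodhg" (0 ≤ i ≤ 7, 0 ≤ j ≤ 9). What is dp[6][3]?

1

   ''  h  e  i  b  i  o  d  h  g
''  0  0  0  0  0  0  0  0  0  0
 h  0  1  1  1  1  1  1  1  1  1
 p  0  1  1  1  1  1  1  1  1  1
 p  0  1  1  1  1  1  1  1  1  1
 f  0  1  1  1  1  1  1  1  1  1
 j  0  1  1  1  1  1  1  1  1  1
 n  0  1  1  1  1  1  1  1  1  1
 n  0  1  1  1  1  1  1  1  1  1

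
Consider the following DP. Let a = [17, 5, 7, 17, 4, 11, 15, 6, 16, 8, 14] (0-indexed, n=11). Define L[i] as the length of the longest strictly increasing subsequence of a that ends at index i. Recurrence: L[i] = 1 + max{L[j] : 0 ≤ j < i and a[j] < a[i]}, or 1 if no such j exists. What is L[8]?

5

   i    0    1    2    3    4    5    6    7    8    9   10
a[i]   17    5    7   17    4   11   15    6   16    8   14
L[i]    1    1    2    3    1    3    4    2    5    3    4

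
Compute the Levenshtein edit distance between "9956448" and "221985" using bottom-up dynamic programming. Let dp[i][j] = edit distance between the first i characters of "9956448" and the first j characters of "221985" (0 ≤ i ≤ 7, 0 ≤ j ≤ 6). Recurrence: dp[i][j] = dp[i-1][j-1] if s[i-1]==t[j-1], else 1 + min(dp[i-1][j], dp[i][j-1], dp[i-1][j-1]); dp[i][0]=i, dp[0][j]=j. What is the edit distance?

   ''  2  2  1  9  8  5
''  0  1  2  3  4  5  6
 9  1  1  2  3  3  4  5
 9  2  2  2  3  3  4  5
 5  3  3  3  3  4  4  4
 6  4  4  4  4  4  5  5
 4  5  5  5  5  5  5  6
 4  6  6  6  6  6  6  6
 8  7  7  7  7  7  6  7

7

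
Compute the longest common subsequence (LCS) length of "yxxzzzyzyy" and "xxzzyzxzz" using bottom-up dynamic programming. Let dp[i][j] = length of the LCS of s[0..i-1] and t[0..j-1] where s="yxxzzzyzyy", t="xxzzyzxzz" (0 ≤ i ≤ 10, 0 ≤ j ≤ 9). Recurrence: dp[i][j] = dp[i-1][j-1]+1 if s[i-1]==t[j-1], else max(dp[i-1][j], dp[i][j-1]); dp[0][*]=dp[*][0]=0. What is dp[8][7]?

   ''  x  x  z  z  y  z  x  z  z
''  0  0  0  0  0  0  0  0  0  0
 y  0  0  0  0  0  1  1  1  1  1
 x  0  1  1  1  1  1  1  2  2  2
 x  0  1  2  2  2  2  2  2  2  2
 z  0  1  2  3  3  3  3  3  3  3
 z  0  1  2  3  4  4  4  4  4  4
 z  0  1  2  3  4  4  5  5  5  5
 y  0  1  2  3  4  5  5  5  5  5
 z  0  1  2  3  4  5  6  6  6  6
 y  0  1  2  3  4  5  6  6  6  6
 y  0  1  2  3  4  5  6  6  6  6

6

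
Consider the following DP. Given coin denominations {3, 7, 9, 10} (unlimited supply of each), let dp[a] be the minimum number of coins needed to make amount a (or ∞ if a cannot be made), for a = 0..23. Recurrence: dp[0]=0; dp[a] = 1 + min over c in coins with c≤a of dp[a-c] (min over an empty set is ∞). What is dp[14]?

2

 a  0  1  2  3  4  5  6  7  8  9 10 11 12 13 14 15 16 17 18 19 20 21 22 23
dp  0  -  -  1  -  -  2  1  -  1  1  -  2  2  2  3  2  2  2  2  2  3  3  3
(- denotes ∞ / unreachable)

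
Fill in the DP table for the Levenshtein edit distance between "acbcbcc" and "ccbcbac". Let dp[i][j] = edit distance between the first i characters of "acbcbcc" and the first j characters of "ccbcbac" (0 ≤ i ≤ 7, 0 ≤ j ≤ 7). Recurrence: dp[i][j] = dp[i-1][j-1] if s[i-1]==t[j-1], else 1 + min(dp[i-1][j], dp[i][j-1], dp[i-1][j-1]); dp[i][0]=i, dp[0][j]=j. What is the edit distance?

   ''  c  c  b  c  b  a  c
''  0  1  2  3  4  5  6  7
 a  1  1  2  3  4  5  5  6
 c  2  1  1  2  3  4  5  5
 b  3  2  2  1  2  3  4  5
 c  4  3  2  2  1  2  3  4
 b  5  4  3  2  2  1  2  3
 c  6  5  4  3  2  2  2  2
 c  7  6  5  4  3  3  3  2

2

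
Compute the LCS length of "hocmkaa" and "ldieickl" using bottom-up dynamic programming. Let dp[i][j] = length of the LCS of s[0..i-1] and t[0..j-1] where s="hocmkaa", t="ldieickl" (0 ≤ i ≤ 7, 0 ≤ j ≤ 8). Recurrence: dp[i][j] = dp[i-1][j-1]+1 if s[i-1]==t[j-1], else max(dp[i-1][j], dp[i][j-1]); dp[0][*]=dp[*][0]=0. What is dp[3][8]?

   ''  l  d  i  e  i  c  k  l
''  0  0  0  0  0  0  0  0  0
 h  0  0  0  0  0  0  0  0  0
 o  0  0  0  0  0  0  0  0  0
 c  0  0  0  0  0  0  1  1  1
 m  0  0  0  0  0  0  1  1  1
 k  0  0  0  0  0  0  1  2  2
 a  0  0  0  0  0  0  1  2  2
 a  0  0  0  0  0  0  1  2  2

1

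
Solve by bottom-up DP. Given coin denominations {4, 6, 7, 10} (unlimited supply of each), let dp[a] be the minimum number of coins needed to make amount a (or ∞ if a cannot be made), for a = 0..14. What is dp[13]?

 a  0  1  2  3  4  5  6  7  8  9 10 11 12 13 14
dp  0  -  -  -  1  -  1  1  2  -  1  2  2  2  2
(- denotes ∞ / unreachable)

2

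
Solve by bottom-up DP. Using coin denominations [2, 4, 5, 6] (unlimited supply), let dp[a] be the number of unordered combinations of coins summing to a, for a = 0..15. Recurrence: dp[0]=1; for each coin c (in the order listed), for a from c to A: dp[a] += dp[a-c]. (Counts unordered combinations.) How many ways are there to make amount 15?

after  coin     0     1     2     3     4     5     6     7     8     9    10    11    12    13    14    15
          2     1     0     1     0     1     0     1     0     1     0     1     0     1     0     1     0
          4     1     0     1     0     2     0     2     0     3     0     3     0     4     0     4     0
          5     1     0     1     0     2     1     2     1     3     2     4     2     5     3     6     4
          6     1     0     1     0     2     1     3     1     4     2     6     3     8     4    10     6

6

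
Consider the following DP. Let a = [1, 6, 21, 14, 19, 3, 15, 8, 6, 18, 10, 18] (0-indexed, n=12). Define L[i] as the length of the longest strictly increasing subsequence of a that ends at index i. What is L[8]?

   i    0    1    2    3    4    5    6    7    8    9   10   11
a[i]    1    6   21   14   19    3   15    8    6   18   10   18
L[i]    1    2    3    3    4    2    4    3    3    5    4    5

3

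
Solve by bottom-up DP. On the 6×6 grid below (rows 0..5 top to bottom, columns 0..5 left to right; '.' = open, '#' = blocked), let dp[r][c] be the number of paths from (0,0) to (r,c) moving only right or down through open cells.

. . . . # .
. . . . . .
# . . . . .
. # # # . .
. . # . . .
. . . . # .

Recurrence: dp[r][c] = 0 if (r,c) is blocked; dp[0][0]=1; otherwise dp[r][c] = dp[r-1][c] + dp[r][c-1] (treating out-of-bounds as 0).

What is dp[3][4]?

r\c   0   1   2   3   4   5
  0   1   1   1   1   0   0
  1   1   2   3   4   4   4
  2   0   2   5   9  13  17
  3   0   0   0   0  13  30
  4   0   0   0   0  13  43
  5   0   0   0   0   0  43

13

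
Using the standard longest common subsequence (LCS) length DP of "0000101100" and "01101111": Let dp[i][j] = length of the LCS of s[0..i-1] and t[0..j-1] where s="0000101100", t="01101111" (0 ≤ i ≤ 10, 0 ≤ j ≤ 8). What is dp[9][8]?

   ''  0  1  1  0  1  1  1  1
''  0  0  0  0  0  0  0  0  0
 0  0  1  1  1  1  1  1  1  1
 0  0  1  1  1  2  2  2  2  2
 0  0  1  1  1  2  2  2  2  2
 0  0  1  1  1  2  2  2  2  2
 1  0  1  2  2  2  3  3  3  3
 0  0  1  2  2  3  3  3  3  3
 1  0  1  2  3  3  4  4  4  4
 1  0  1  2  3  3  4  5  5  5
 0  0  1  2  3  4  4  5  5  5
 0  0  1  2  3  4  4  5  5  5

5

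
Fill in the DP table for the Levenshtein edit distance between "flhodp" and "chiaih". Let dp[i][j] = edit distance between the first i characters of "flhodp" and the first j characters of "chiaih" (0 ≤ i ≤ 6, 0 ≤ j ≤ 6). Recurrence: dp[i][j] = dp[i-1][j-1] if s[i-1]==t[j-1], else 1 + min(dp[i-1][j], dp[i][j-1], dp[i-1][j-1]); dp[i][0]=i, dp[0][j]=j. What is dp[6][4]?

   ''  c  h  i  a  i  h
''  0  1  2  3  4  5  6
 f  1  1  2  3  4  5  6
 l  2  2  2  3  4  5  6
 h  3  3  2  3  4  5  5
 o  4  4  3  3  4  5  6
 d  5  5  4  4  4  5  6
 p  6  6  5  5  5  5  6

5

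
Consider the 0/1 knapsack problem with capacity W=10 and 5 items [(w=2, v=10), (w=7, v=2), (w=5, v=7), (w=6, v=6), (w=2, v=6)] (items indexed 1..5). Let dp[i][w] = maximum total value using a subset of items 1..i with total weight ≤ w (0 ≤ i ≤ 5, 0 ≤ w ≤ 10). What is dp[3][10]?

i\w   0   1   2   3   4   5   6   7   8   9  10
  0   0   0   0   0   0   0   0   0   0   0   0
  1   0   0  10  10  10  10  10  10  10  10  10
  2   0   0  10  10  10  10  10  10  10  12  12
  3   0   0  10  10  10  10  10  17  17  17  17
  4   0   0  10  10  10  10  10  17  17  17  17
  5   0   0  10  10  16  16  16  17  17  23  23

17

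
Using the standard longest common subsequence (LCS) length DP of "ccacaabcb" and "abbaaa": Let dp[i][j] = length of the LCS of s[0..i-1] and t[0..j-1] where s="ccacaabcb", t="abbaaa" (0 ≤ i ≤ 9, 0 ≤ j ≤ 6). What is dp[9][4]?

3

   ''  a  b  b  a  a  a
''  0  0  0  0  0  0  0
 c  0  0  0  0  0  0  0
 c  0  0  0  0  0  0  0
 a  0  1  1  1  1  1  1
 c  0  1  1  1  1  1  1
 a  0  1  1  1  2  2  2
 a  0  1  1  1  2  3  3
 b  0  1  2  2  2  3  3
 c  0  1  2  2  2  3  3
 b  0  1  2  3  3  3  3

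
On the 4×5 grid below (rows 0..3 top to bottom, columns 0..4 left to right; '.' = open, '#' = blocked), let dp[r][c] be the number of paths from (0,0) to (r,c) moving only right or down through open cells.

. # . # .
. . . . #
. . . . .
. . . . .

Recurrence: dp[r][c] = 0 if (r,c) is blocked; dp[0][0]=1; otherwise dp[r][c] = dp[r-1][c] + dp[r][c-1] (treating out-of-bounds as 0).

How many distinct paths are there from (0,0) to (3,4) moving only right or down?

r\c   0   1   2   3   4
  0   1   0   0   0   0
  1   1   1   1   1   0
  2   1   2   3   4   4
  3   1   3   6  10  14

14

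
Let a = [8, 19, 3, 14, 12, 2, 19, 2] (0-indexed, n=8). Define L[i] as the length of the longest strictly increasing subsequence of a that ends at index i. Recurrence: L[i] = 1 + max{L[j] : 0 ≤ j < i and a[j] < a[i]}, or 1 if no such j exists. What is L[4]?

2

   i    0    1    2    3    4    5    6    7
a[i]    8   19    3   14   12    2   19    2
L[i]    1    2    1    2    2    1    3    1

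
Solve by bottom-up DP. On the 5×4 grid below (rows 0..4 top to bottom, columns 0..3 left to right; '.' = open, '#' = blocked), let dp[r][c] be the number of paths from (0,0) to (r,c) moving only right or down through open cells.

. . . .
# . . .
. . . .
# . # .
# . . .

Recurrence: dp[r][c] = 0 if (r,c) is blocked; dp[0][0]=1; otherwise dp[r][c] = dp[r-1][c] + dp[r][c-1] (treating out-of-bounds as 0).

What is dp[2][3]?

6

r\c   0   1   2   3
  0   1   1   1   1
  1   0   1   2   3
  2   0   1   3   6
  3   0   1   0   6
  4   0   1   1   7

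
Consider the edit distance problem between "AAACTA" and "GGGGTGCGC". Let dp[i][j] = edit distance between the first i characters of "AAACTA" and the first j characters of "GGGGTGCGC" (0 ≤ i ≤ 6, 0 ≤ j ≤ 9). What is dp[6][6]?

5

   ''  G  G  G  G  T  G  C  G  C
''  0  1  2  3  4  5  6  7  8  9
 A  1  1  2  3  4  5  6  7  8  9
 A  2  2  2  3  4  5  6  7  8  9
 A  3  3  3  3  4  5  6  7  8  9
 C  4  4  4  4  4  5  6  6  7  8
 T  5  5  5  5  5  4  5  6  7  8
 A  6  6  6  6  6  5  5  6  7  8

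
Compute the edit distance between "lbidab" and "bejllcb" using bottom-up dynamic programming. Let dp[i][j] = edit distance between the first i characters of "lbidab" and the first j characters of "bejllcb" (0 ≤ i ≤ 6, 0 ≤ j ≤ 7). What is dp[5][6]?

   ''  b  e  j  l  l  c  b
''  0  1  2  3  4  5  6  7
 l  1  1  2  3  3  4  5  6
 b  2  1  2  3  4  4  5  5
 i  3  2  2  3  4  5  5  6
 d  4  3  3  3  4  5  6  6
 a  5  4  4  4  4  5  6  7
 b  6  5  5  5  5  5  6  6

6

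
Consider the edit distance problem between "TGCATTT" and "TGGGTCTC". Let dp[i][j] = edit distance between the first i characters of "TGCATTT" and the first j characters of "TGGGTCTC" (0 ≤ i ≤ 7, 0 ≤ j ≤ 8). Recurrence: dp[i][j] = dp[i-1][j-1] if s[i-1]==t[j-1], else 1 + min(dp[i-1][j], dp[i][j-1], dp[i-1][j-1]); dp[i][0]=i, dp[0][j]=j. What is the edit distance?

   ''  T  G  G  G  T  C  T  C
''  0  1  2  3  4  5  6  7  8
 T  1  0  1  2  3  4  5  6  7
 G  2  1  0  1  2  3  4  5  6
 C  3  2  1  1  2  3  3  4  5
 A  4  3  2  2  2  3  4  4  5
 T  5  4  3  3  3  2  3  4  5
 T  6  5  4  4  4  3  3  3  4
 T  7  6  5  5  5  4  4  3  4

4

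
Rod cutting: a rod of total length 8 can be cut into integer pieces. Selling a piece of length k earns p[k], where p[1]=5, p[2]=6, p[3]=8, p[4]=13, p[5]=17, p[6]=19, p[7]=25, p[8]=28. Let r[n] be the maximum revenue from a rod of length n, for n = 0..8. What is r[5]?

25

   n    0    1    2    3    4    5    6    7    8
r[n]    0    5   10   15   20   25   30   35   40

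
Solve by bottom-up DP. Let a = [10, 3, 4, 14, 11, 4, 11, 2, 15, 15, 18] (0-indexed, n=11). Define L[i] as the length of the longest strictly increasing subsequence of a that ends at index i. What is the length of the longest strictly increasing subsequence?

   i    0    1    2    3    4    5    6    7    8    9   10
a[i]   10    3    4   14   11    4   11    2   15   15   18
L[i]    1    1    2    3    3    2    3    1    4    4    5

5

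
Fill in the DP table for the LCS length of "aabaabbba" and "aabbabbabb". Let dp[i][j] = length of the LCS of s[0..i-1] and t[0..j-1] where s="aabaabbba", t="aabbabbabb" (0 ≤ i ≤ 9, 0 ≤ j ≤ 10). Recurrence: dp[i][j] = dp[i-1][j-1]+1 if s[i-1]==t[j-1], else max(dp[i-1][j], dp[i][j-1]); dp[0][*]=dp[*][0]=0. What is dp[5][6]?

4

   ''  a  a  b  b  a  b  b  a  b  b
''  0  0  0  0  0  0  0  0  0  0  0
 a  0  1  1  1  1  1  1  1  1  1  1
 a  0  1  2  2  2  2  2  2  2  2  2
 b  0  1  2  3  3  3  3  3  3  3  3
 a  0  1  2  3  3  4  4  4  4  4  4
 a  0  1  2  3  3  4  4  4  5  5  5
 b  0  1  2  3  4  4  5  5  5  6  6
 b  0  1  2  3  4  4  5  6  6  6  7
 b  0  1  2  3  4  4  5  6  6  7  7
 a  0  1  2  3  4  5  5  6  7  7  7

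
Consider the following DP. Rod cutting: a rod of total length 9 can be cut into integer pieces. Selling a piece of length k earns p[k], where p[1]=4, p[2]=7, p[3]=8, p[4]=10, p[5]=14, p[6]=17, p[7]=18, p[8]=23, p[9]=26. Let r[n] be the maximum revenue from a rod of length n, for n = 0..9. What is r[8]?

   n    0    1    2    3    4    5    6    7    8    9
r[n]    0    4    8   12   16   20   24   28   32   36

32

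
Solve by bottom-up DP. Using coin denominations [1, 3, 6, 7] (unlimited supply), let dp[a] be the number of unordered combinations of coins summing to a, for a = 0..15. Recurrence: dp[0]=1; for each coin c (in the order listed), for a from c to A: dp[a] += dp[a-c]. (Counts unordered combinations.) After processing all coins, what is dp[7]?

5

after  coin     0     1     2     3     4     5     6     7     8     9    10    11    12    13    14    15
          1     1     1     1     1     1     1     1     1     1     1     1     1     1     1     1     1
          3     1     1     1     2     2     2     3     3     3     4     4     4     5     5     5     6
          6     1     1     1     2     2     2     4     4     4     6     6     6     9     9     9    12
          7     1     1     1     2     2     2     4     5     5     7     8     8    11    13    14    17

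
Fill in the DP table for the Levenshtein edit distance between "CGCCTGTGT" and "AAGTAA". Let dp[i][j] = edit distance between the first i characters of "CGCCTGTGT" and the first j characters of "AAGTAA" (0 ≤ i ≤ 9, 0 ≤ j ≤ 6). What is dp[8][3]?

   ''  A  A  G  T  A  A
''  0  1  2  3  4  5  6
 C  1  1  2  3  4  5  6
 G  2  2  2  2  3  4  5
 C  3  3  3  3  3  4  5
 C  4  4  4  4  4  4  5
 T  5  5  5  5  4  5  5
 G  6  6  6  5  5  5  6
 T  7  7  7  6  5  6  6
 G  8  8  8  7  6  6  7
 T  9  9  9  8  7  7  7

7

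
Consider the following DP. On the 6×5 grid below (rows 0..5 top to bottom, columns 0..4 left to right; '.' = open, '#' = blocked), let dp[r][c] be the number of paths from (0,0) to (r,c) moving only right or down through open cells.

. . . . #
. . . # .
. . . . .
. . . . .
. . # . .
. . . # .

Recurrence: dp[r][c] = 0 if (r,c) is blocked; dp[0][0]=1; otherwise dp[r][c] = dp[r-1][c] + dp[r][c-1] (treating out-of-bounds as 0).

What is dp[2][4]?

r\c   0   1   2   3   4
  0   1   1   1   1   0
  1   1   2   3   0   0
  2   1   3   6   6   6
  3   1   4  10  16  22
  4   1   5   0  16  38
  5   1   6   6   0  38

6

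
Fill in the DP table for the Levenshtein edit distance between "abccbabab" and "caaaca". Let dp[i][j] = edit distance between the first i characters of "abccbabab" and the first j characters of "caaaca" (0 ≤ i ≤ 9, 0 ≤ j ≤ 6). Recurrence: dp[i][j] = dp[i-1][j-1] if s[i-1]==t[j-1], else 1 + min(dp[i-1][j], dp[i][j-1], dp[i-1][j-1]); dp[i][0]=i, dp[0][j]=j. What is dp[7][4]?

5

   ''  c  a  a  a  c  a
''  0  1  2  3  4  5  6
 a  1  1  1  2  3  4  5
 b  2  2  2  2  3  4  5
 c  3  2  3  3  3  3  4
 c  4  3  3  4  4  3  4
 b  5  4  4  4  5  4  4
 a  6  5  4  4  4  5  4
 b  7  6  5  5  5  5  5
 a  8  7  6  5  5  6  5
 b  9  8  7  6  6  6  6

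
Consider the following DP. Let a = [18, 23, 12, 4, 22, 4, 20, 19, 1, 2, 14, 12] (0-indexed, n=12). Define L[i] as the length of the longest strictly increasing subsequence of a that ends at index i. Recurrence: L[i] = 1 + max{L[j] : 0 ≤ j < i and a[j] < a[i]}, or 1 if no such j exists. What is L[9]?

   i    0    1    2    3    4    5    6    7    8    9   10   11
a[i]   18   23   12    4   22    4   20   19    1    2   14   12
L[i]    1    2    1    1    2    1    2    2    1    2    3    3

2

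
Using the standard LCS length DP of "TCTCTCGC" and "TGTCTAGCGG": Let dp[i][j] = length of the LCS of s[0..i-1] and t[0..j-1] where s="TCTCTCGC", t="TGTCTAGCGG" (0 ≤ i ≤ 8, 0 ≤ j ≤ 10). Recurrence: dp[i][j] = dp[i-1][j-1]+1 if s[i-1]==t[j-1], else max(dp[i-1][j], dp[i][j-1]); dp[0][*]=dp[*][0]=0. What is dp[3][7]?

   ''  T  G  T  C  T  A  G  C  G  G
''  0  0  0  0  0  0  0  0  0  0  0
 T  0  1  1  1  1  1  1  1  1  1  1
 C  0  1  1  1  2  2  2  2  2  2  2
 T  0  1  1  2  2  3  3  3  3  3  3
 C  0  1  1  2  3  3  3  3  4  4  4
 T  0  1  1  2  3  4  4  4  4  4  4
 C  0  1  1  2  3  4  4  4  5  5  5
 G  0  1  2  2  3  4  4  5  5  6  6
 C  0  1  2  2  3  4  4  5  6  6  6

3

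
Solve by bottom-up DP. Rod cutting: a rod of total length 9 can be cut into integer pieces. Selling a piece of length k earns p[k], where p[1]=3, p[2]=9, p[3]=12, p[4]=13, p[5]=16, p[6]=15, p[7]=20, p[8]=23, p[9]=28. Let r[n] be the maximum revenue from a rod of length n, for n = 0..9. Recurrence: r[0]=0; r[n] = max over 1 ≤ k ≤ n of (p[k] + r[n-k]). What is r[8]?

   n    0    1    2    3    4    5    6    7    8    9
r[n]    0    3    9   12   18   21   27   30   36   39

36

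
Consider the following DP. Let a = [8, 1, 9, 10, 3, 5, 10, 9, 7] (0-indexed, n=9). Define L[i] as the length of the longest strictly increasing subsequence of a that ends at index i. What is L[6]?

   i    0    1    2    3    4    5    6    7    8
a[i]    8    1    9   10    3    5   10    9    7
L[i]    1    1    2    3    2    3    4    4    4

4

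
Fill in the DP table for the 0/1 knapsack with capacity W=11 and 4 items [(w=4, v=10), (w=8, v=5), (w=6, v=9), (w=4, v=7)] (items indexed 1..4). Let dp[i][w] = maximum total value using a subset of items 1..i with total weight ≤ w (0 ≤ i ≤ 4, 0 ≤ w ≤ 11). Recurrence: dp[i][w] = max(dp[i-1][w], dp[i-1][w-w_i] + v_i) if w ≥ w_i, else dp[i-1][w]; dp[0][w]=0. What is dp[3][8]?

10

i\w   0   1   2   3   4   5   6   7   8   9  10  11
  0   0   0   0   0   0   0   0   0   0   0   0   0
  1   0   0   0   0  10  10  10  10  10  10  10  10
  2   0   0   0   0  10  10  10  10  10  10  10  10
  3   0   0   0   0  10  10  10  10  10  10  19  19
  4   0   0   0   0  10  10  10  10  17  17  19  19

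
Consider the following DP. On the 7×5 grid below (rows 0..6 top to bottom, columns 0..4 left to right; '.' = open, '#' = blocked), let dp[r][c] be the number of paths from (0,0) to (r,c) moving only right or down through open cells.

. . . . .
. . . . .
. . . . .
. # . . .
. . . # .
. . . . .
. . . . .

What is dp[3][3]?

16

r\c   0   1   2   3   4
  0   1   1   1   1   1
  1   1   2   3   4   5
  2   1   3   6  10  15
  3   1   0   6  16  31
  4   1   1   7   0  31
  5   1   2   9   9  40
  6   1   3  12  21  61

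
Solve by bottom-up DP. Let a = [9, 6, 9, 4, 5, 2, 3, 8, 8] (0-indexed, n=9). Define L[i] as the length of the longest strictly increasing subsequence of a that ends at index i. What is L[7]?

   i    0    1    2    3    4    5    6    7    8
a[i]    9    6    9    4    5    2    3    8    8
L[i]    1    1    2    1    2    1    2    3    3

3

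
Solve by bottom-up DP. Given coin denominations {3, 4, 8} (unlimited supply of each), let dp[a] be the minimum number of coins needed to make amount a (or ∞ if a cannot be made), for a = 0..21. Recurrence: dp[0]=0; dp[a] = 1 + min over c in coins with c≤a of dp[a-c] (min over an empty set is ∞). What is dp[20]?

3

 a  0  1  2  3  4  5  6  7  8  9 10 11 12 13 14 15 16 17 18 19 20 21
dp  0  -  -  1  1  -  2  2  1  3  3  2  2  4  3  3  2  4  4  3  3  5
(- denotes ∞ / unreachable)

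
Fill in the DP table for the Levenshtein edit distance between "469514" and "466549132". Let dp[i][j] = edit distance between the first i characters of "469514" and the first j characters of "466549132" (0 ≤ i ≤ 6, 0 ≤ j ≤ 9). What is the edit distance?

5

   ''  4  6  6  5  4  9  1  3  2
''  0  1  2  3  4  5  6  7  8  9
 4  1  0  1  2  3  4  5  6  7  8
 6  2  1  0  1  2  3  4  5  6  7
 9  3  2  1  1  2  3  3  4  5  6
 5  4  3  2  2  1  2  3  4  5  6
 1  5  4  3  3  2  2  3  3  4  5
 4  6  5  4  4  3  2  3  4  4  5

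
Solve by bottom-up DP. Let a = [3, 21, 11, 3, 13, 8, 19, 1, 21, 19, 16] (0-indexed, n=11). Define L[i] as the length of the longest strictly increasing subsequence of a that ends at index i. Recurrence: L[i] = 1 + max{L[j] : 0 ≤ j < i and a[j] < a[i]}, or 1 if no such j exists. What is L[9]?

   i    0    1    2    3    4    5    6    7    8    9   10
a[i]    3   21   11    3   13    8   19    1   21   19   16
L[i]    1    2    2    1    3    2    4    1    5    4    4

4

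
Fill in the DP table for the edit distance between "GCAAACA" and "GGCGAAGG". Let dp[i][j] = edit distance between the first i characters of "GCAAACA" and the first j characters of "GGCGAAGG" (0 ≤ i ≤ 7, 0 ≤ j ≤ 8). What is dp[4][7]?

3

   ''  G  G  C  G  A  A  G  G
''  0  1  2  3  4  5  6  7  8
 G  1  0  1  2  3  4  5  6  7
 C  2  1  1  1  2  3  4  5  6
 A  3  2  2  2  2  2  3  4  5
 A  4  3  3  3  3  2  2  3  4
 A  5  4  4  4  4  3  2  3  4
 C  6  5  5  4  5  4  3  3  4
 A  7  6  6  5  5  5  4  4  4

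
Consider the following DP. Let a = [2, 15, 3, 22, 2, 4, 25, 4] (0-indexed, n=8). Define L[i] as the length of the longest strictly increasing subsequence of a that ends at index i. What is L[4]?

   i    0    1    2    3    4    5    6    7
a[i]    2   15    3   22    2    4   25    4
L[i]    1    2    2    3    1    3    4    3

1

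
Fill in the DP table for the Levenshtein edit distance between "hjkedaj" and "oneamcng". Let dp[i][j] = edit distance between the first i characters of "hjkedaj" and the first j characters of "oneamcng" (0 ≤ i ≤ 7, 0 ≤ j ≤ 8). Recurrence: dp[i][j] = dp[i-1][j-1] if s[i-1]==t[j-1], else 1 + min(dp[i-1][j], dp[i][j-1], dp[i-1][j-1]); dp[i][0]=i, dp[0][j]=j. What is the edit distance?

8

   ''  o  n  e  a  m  c  n  g
''  0  1  2  3  4  5  6  7  8
 h  1  1  2  3  4  5  6  7  8
 j  2  2  2  3  4  5  6  7  8
 k  3  3  3  3  4  5  6  7  8
 e  4  4  4  3  4  5  6  7  8
 d  5  5  5  4  4  5  6  7  8
 a  6  6  6  5  4  5  6  7  8
 j  7  7  7  6  5  5  6  7  8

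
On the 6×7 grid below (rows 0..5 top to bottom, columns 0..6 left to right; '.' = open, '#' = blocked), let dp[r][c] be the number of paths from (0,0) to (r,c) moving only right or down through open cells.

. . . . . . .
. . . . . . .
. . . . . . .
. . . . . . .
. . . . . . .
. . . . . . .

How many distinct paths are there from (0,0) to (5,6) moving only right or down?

462

r\c   0   1   2   3   4   5   6
  0   1   1   1   1   1   1   1
  1   1   2   3   4   5   6   7
  2   1   3   6  10  15  21  28
  3   1   4  10  20  35  56  84
  4   1   5  15  35  70 126 210
  5   1   6  21  56 126 252 462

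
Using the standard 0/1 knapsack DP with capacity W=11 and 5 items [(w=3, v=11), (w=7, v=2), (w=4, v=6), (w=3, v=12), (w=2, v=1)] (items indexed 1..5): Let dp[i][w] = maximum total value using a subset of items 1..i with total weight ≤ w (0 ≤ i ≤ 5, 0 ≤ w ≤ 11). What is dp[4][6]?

23

i\w   0   1   2   3   4   5   6   7   8   9  10  11
  0   0   0   0   0   0   0   0   0   0   0   0   0
  1   0   0   0  11  11  11  11  11  11  11  11  11
  2   0   0   0  11  11  11  11  11  11  11  13  13
  3   0   0   0  11  11  11  11  17  17  17  17  17
  4   0   0   0  12  12  12  23  23  23  23  29  29
  5   0   0   1  12  12  13  23  23  24  24  29  29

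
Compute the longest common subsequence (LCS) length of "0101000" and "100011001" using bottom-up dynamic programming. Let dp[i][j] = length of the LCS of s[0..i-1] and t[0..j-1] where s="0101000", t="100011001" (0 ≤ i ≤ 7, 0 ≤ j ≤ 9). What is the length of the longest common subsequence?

   ''  1  0  0  0  1  1  0  0  1
''  0  0  0  0  0  0  0  0  0  0
 0  0  0  1  1  1  1  1  1  1  1
 1  0  1  1  1  1  2  2  2  2  2
 0  0  1  2  2  2  2  2  3  3  3
 1  0  1  2  2  2  3  3  3  3  4
 0  0  1  2  3  3  3  3  4  4  4
 0  0  1  2  3  4  4  4  4  5  5
 0  0  1  2  3  4  4  4  5  5  5

5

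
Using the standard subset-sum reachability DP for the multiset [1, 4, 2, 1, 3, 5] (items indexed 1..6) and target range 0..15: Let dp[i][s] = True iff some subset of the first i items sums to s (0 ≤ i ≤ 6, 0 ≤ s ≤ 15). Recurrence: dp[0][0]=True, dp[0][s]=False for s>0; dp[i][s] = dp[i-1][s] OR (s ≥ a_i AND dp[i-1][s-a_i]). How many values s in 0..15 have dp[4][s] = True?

9

i\s   0   1   2   3   4   5   6   7   8   9  10  11  12  13  14  15
  0   T   F   F   F   F   F   F   F   F   F   F   F   F   F   F   F
  1   T   T   F   F   F   F   F   F   F   F   F   F   F   F   F   F
  2   T   T   F   F   T   T   F   F   F   F   F   F   F   F   F   F
  3   T   T   T   T   T   T   T   T   F   F   F   F   F   F   F   F
  4   T   T   T   T   T   T   T   T   T   F   F   F   F   F   F   F
  5   T   T   T   T   T   T   T   T   T   T   T   T   F   F   F   F
  6   T   T   T   T   T   T   T   T   T   T   T   T   T   T   T   T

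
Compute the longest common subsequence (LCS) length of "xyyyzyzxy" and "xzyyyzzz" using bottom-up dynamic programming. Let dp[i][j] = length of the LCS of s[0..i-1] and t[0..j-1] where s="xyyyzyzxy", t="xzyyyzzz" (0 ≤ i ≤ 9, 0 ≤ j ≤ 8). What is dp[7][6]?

   ''  x  z  y  y  y  z  z  z
''  0  0  0  0  0  0  0  0  0
 x  0  1  1  1  1  1  1  1  1
 y  0  1  1  2  2  2  2  2  2
 y  0  1  1  2  3  3  3  3  3
 y  0  1  1  2  3  4  4  4  4
 z  0  1  2  2  3  4  5  5  5
 y  0  1  2  3  3  4  5  5  5
 z  0  1  2  3  3  4  5  6  6
 x  0  1  2  3  3  4  5  6  6
 y  0  1  2  3  4  4  5  6  6

5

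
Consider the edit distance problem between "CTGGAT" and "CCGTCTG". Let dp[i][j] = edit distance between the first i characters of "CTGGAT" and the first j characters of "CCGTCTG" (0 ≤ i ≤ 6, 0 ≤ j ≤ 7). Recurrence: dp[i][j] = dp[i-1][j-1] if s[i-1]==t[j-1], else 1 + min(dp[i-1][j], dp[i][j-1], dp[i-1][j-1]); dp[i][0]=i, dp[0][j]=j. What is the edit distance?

   ''  C  C  G  T  C  T  G
''  0  1  2  3  4  5  6  7
 C  1  0  1  2  3  4  5  6
 T  2  1  1  2  2  3  4  5
 G  3  2  2  1  2  3  4  4
 G  4  3  3  2  2  3  4  4
 A  5  4  4  3  3  3  4  5
 T  6  5  5  4  3  4  3  4

4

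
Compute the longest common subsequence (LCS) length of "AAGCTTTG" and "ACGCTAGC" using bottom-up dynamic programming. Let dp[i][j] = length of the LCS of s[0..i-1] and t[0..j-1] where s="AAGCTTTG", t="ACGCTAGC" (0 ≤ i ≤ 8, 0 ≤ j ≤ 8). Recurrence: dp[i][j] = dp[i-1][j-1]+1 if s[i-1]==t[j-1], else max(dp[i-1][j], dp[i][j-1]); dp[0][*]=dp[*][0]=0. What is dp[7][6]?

   ''  A  C  G  C  T  A  G  C
''  0  0  0  0  0  0  0  0  0
 A  0  1  1  1  1  1  1  1  1
 A  0  1  1  1  1  1  2  2  2
 G  0  1  1  2  2  2  2  3  3
 C  0  1  2  2  3  3  3  3  4
 T  0  1  2  2  3  4  4  4  4
 T  0  1  2  2  3  4  4  4  4
 T  0  1  2  2  3  4  4  4  4
 G  0  1  2  3  3  4  4  5  5

4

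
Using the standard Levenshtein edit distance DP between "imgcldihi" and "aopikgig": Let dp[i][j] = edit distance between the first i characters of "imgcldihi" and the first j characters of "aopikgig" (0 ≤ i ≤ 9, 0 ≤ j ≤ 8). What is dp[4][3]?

   ''  a  o  p  i  k  g  i  g
''  0  1  2  3  4  5  6  7  8
 i  1  1  2  3  3  4  5  6  7
 m  2  2  2  3  4  4  5  6  7
 g  3  3  3  3  4  5  4  5  6
 c  4  4  4  4  4  5  5  5  6
 l  5  5  5  5  5  5  6  6  6
 d  6  6  6  6  6  6  6  7  7
 i  7  7  7  7  6  7  7  6  7
 h  8  8  8  8  7  7  8  7  7
 i  9  9  9  9  8  8  8  8  8

4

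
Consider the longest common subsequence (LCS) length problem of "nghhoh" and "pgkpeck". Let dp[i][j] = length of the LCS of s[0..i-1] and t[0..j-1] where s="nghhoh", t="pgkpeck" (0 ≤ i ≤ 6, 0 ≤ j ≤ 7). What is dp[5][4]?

1

   ''  p  g  k  p  e  c  k
''  0  0  0  0  0  0  0  0
 n  0  0  0  0  0  0  0  0
 g  0  0  1  1  1  1  1  1
 h  0  0  1  1  1  1  1  1
 h  0  0  1  1  1  1  1  1
 o  0  0  1  1  1  1  1  1
 h  0  0  1  1  1  1  1  1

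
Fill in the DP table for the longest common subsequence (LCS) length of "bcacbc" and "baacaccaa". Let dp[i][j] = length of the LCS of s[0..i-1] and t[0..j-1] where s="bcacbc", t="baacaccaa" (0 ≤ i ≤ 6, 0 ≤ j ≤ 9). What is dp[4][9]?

   ''  b  a  a  c  a  c  c  a  a
''  0  0  0  0  0  0  0  0  0  0
 b  0  1  1  1  1  1  1  1  1  1
 c  0  1  1  1  2  2  2  2  2  2
 a  0  1  2  2  2  3  3  3  3  3
 c  0  1  2  2  3  3  4  4  4  4
 b  0  1  2  2  3  3  4  4  4  4
 c  0  1  2  2  3  3  4  5  5  5

4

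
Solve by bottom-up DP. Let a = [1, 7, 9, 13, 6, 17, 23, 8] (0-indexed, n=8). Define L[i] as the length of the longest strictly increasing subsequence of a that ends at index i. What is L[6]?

6

   i    0    1    2    3    4    5    6    7
a[i]    1    7    9   13    6   17   23    8
L[i]    1    2    3    4    2    5    6    3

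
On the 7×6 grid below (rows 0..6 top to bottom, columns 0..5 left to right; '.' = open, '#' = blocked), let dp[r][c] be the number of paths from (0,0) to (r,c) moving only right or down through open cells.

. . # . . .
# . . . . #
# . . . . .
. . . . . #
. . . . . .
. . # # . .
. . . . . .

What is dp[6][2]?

1

r\c   0   1   2   3   4   5
  0   1   1   0   0   0   0
  1   0   1   1   1   1   0
  2   0   1   2   3   4   4
  3   0   1   3   6  10   0
  4   0   1   4  10  20  20
  5   0   1   0   0  20  40
  6   0   1   1   1  21  61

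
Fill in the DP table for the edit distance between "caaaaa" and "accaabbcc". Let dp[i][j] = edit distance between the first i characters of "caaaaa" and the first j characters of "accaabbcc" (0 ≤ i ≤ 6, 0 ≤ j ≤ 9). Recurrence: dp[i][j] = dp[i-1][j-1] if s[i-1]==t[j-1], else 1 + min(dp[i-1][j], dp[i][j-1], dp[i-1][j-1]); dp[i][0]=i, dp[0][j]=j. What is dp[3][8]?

   ''  a  c  c  a  a  b  b  c  c
''  0  1  2  3  4  5  6  7  8  9
 c  1  1  1  2  3  4  5  6  7  8
 a  2  1  2  2  2  3  4  5  6  7
 a  3  2  2  3  2  2  3  4  5  6
 a  4  3  3  3  3  2  3  4  5  6
 a  5  4  4  4  3  3  3  4  5  6
 a  6  5  5  5  4  3  4  4  5  6

5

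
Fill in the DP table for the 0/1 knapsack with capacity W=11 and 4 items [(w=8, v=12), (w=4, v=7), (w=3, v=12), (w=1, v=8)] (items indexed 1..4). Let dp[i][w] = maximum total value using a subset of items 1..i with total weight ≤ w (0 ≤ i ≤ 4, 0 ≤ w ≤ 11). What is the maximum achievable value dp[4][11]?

27

i\w   0   1   2   3   4   5   6   7   8   9  10  11
  0   0   0   0   0   0   0   0   0   0   0   0   0
  1   0   0   0   0   0   0   0   0  12  12  12  12
  2   0   0   0   0   7   7   7   7  12  12  12  12
  3   0   0   0  12  12  12  12  19  19  19  19  24
  4   0   8   8  12  20  20  20  20  27  27  27  27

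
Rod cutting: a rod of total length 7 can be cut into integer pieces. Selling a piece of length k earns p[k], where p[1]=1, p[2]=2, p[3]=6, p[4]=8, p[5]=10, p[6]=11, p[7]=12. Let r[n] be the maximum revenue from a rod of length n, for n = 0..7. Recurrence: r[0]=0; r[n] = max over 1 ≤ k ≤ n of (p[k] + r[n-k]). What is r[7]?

14

   n    0    1    2    3    4    5    6    7
r[n]    0    1    2    6    8   10   12   14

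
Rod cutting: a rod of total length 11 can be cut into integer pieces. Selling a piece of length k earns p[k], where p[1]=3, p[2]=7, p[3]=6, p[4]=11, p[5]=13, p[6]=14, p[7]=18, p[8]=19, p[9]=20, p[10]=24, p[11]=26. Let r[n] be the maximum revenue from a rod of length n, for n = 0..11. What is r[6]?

   n    0    1    2    3    4    5    6    7    8    9   10   11
r[n]    0    3    7   10   14   17   21   24   28   31   35   38

21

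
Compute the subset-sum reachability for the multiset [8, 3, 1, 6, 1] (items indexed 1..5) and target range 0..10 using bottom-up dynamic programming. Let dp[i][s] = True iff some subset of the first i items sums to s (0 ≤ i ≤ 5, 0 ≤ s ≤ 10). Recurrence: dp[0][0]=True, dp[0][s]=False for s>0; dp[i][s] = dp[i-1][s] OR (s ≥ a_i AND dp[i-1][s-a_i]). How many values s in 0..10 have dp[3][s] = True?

i\s   0   1   2   3   4   5   6   7   8   9  10
  0   T   F   F   F   F   F   F   F   F   F   F
  1   T   F   F   F   F   F   F   F   T   F   F
  2   T   F   F   T   F   F   F   F   T   F   F
  3   T   T   F   T   T   F   F   F   T   T   F
  4   T   T   F   T   T   F   T   T   T   T   T
  5   T   T   T   T   T   T   T   T   T   T   T

6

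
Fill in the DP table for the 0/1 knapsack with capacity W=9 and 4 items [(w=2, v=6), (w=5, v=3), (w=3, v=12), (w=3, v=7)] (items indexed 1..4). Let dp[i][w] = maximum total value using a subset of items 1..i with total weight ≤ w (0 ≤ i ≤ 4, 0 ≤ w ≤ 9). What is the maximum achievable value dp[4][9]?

25

i\w   0   1   2   3   4   5   6   7   8   9
  0   0   0   0   0   0   0   0   0   0   0
  1   0   0   6   6   6   6   6   6   6   6
  2   0   0   6   6   6   6   6   9   9   9
  3   0   0   6  12  12  18  18  18  18  18
  4   0   0   6  12  12  18  19  19  25  25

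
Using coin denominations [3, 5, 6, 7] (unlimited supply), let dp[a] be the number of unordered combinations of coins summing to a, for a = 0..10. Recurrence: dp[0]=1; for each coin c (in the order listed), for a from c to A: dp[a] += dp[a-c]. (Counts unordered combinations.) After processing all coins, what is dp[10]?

after  coin     0     1     2     3     4     5     6     7     8     9    10
          3     1     0     0     1     0     0     1     0     0     1     0
          5     1     0     0     1     0     1     1     0     1     1     1
          6     1     0     0     1     0     1     2     0     1     2     1
          7     1     0     0     1     0     1     2     1     1     2     2

2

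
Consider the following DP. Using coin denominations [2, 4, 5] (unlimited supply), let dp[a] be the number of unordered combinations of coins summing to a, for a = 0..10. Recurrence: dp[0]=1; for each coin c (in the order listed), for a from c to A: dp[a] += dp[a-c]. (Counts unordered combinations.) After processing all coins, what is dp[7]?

1

after  coin     0     1     2     3     4     5     6     7     8     9    10
          2     1     0     1     0     1     0     1     0     1     0     1
          4     1     0     1     0     2     0     2     0     3     0     3
          5     1     0     1     0     2     1     2     1     3     2     4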